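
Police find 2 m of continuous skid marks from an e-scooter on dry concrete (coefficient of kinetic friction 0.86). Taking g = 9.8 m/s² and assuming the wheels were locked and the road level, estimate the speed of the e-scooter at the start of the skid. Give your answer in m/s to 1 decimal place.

Initial speed ≈ 5.8 m/s

Deceleration a = μg = 0.86 × 9.8 = 8.428 m/s².
v = √(2a·d) = √(2 × 8.428 × 2) = √33.712 = 5.8062 m/s.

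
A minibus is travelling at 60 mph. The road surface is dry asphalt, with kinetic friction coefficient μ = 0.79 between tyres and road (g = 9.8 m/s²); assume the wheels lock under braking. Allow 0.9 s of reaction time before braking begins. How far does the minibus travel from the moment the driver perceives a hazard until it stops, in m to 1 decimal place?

Total stopping distance ≈ 70.6 m

60 mph × 0.44704 = 26.8224 m/s.
a = μg = 0.79 × 9.8 = 7.742 m/s².
Reaction distance = v·t_r = 26.8224 × 0.9 = 24.140 m.
Braking distance = v²/(2a) = 26.8224² / (2 × 7.742) = 719.441 / 15.484 = 46.464 m.
Total = 24.140 + 46.464 = 70.604 m.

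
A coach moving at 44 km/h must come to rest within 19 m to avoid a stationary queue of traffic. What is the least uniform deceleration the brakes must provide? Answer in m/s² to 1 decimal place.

Required deceleration ≈ 3.9 m/s²

44 km/h ÷ 3.6 = 12.2222 m/s.
v² = 2a·d ⇒ a = v²/(2d) = 12.2222² / (2 × 19.000) = 149.382 / 38.000 = 3.9311 m/s².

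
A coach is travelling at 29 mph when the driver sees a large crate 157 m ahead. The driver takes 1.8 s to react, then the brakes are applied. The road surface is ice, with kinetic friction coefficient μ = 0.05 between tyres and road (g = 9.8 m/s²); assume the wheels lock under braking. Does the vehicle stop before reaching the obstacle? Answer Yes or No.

29 mph × 0.44704 = 12.9642 m/s.
a = μg = 0.05 × 9.8 = 0.490 m/s².
Reaction distance = 12.9642 × 1.8 = 23.336 m.
Braking distance = v²/(2a) = 168.070 / 0.980 = 171.500 m.
Total stopping distance = 23.336 + 171.500 = 194.836 m, vs 157 m available — it cannot stop in time and overshoots by 194.836 − 157 = 37.836 m.

No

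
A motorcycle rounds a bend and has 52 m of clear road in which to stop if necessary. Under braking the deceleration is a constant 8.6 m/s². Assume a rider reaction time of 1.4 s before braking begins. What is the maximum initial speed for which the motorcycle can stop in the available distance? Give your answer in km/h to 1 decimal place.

Stopping distance: v·t_r + v²/(2a) = 52 with t_r = 1.4 s and a = 8.600 m/s².
So v² + 24.080 v − 894.40 = 0.
Positive root: v = −a·t_r + √((a·t_r)² + 2a·d) = −12.040 + √(144.962 + 894.40) = 20.1991 m/s.
20.1991 m/s × 3.6 = 72.717 km/h.

Maximum speed ≈ 72.7 km/h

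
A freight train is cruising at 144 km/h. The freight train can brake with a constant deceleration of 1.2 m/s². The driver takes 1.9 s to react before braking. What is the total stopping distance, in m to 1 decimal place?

144 km/h ÷ 3.6 = 40.0000 m/s.
Reaction distance = v·t_r = 40.0000 × 1.9 = 76.000 m.
Braking distance = v²/(2a) = 40.0000² / (2 × 1.200) = 1600.000 / 2.400 = 666.667 m.
Total = 76.000 + 666.667 = 742.667 m.

Total stopping distance ≈ 742.7 m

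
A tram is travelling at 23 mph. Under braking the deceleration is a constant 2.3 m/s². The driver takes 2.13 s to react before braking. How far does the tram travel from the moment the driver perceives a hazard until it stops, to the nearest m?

Total stopping distance ≈ 45 m

23 mph × 0.44704 = 10.2819 m/s.
Reaction distance = v·t_r = 10.2819 × 2.13 = 21.900 m.
Braking distance = v²/(2a) = 10.2819² / (2 × 2.300) = 105.717 / 4.600 = 22.982 m.
Total = 21.900 + 22.982 = 44.882 m.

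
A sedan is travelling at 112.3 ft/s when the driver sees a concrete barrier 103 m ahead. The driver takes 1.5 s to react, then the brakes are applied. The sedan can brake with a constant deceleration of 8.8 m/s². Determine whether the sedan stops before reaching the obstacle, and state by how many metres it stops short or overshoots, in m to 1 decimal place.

No — it overshoots by 14.9 m

112.3 ft/s × 0.3048 = 34.2290 m/s.
Reaction distance = 34.2290 × 1.5 = 51.343 m.
Braking distance = v²/(2a) = 1171.624 / 17.600 = 66.570 m.
Total stopping distance = 51.343 + 66.570 = 117.913 m, vs 103 m available — it cannot stop in time and overshoots by 117.913 − 103 = 14.913 m.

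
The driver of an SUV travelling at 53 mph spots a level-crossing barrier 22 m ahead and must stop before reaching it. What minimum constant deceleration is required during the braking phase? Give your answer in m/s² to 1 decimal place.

Required deceleration ≈ 12.8 m/s²

53 mph × 0.44704 = 23.6931 m/s.
v² = 2a·d ⇒ a = v²/(2d) = 23.6931² / (2 × 22.000) = 561.363 / 44.000 = 12.7583 m/s².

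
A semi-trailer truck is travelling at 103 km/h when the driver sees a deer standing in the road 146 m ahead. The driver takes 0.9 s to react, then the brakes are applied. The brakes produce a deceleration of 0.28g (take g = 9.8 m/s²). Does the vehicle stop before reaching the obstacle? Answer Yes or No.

103 km/h ÷ 3.6 = 28.6111 m/s.
a = 0.28 × 9.8 = 2.744 m/s².
Reaction distance = 28.6111 × 0.9 = 25.750 m.
Braking distance = v²/(2a) = 818.595 / 5.488 = 149.161 m.
Total stopping distance = 25.750 + 149.161 = 174.911 m, vs 146 m available — it cannot stop in time and overshoots by 174.911 − 146 = 28.911 m.

No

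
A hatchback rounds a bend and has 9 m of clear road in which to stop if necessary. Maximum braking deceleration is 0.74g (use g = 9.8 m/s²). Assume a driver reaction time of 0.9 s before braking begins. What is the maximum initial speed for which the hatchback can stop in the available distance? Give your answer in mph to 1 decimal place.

Maximum speed ≈ 14.8 mph

a = 0.74 × 9.8 = 7.252 m/s².
Stopping distance: v·t_r + v²/(2a) = 9 with t_r = 0.9 s and a = 7.252 m/s².
So v² + 13.054 v − 130.54 = 0.
Positive root: v = −a·t_r + √((a·t_r)² + 2a·d) = −6.527 + √(42.602 + 130.54) = 6.6313 m/s.
6.6313 m/s ÷ 0.44704 = 14.834 mph.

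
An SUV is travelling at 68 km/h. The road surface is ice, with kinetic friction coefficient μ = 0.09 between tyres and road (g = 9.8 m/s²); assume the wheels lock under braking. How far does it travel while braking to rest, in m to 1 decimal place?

68 km/h ÷ 3.6 = 18.8889 m/s.
a = μg = 0.09 × 9.8 = 0.882 m/s².
Braking distance = v²/(2a) = 18.8889² / (2 × 0.882) = 356.791 / 1.764 = 202.262 m.

Braking distance ≈ 202.3 m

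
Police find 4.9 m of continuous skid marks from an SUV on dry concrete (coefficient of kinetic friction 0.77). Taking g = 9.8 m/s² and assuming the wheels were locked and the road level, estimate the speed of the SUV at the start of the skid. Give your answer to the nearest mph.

Initial speed ≈ 19 mph

Deceleration a = μg = 0.77 × 9.8 = 7.546 m/s².
v = √(2a·d) = √(2 × 7.546 × 4.9) = √73.951 = 8.5995 m/s.
= 8.5995 ÷ 0.44704 = 19.237 mph.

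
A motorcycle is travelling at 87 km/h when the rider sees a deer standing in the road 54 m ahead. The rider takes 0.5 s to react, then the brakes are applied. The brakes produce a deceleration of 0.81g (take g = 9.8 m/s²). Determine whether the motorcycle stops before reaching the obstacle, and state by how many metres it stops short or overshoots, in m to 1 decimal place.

Yes — it stops 5.1 m short of the obstacle

87 km/h ÷ 3.6 = 24.1667 m/s.
a = 0.81 × 9.8 = 7.938 m/s².
Reaction distance = 24.1667 × 0.5 = 12.083 m.
Braking distance = v²/(2a) = 584.029 / 15.876 = 36.787 m.
Total stopping distance = 12.083 + 36.787 = 48.870 m, vs 54 m available — it stops with 54 − 48.870 = 5.130 m to spare.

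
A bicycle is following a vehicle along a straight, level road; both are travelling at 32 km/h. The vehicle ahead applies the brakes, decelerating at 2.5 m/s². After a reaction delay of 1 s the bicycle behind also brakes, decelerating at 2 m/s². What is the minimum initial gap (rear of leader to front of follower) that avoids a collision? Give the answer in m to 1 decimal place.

32 km/h ÷ 3.6 = 8.8889 m/s.
Leader travels v²/(2a_L) = 79.013 / 5.000 = 15.803 m before stopping.
Follower covers v·t_r = 8.8889 × 1 = 8.889 m while reacting, then v²/(2a_F) = 79.013 / 4.000 = 19.753 m while braking, for a total of 8.889 + 19.753 = 28.642 m.
Since a_F ≤ a_L and the follower starts braking later, the follower is never slower than the leader, so the closest approach is when both have stopped.
Minimum gap = 28.642 − 15.803 = 12.839 m.

Minimum gap ≈ 12.8 m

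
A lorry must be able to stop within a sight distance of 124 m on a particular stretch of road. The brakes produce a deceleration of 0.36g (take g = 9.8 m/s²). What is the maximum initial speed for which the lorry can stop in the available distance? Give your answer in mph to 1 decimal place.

a = 0.36 × 9.8 = 3.528 m/s².
v²/(2a) = d ⇒ v = √(2 × 3.528 × 124) = √874.94 = 29.5794 m/s.
29.5794 m/s ÷ 0.44704 = 66.167 mph.

Maximum speed ≈ 66.2 mph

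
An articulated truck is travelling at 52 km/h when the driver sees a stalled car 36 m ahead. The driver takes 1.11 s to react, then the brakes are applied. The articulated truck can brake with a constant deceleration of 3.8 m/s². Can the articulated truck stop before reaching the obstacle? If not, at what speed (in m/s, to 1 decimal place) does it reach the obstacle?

52 km/h ÷ 3.6 = 14.4444 m/s.
Reaction distance = 14.4444 × 1.11 = 16.033 m.
Braking distance needed to stop: v²/(2a) = 208.641 / 7.600 = 27.453 m, so total needed = 16.033 + 27.453 = 43.486 m > 36 m — it cannot stop.
Distance remaining when braking begins: 36 − 16.033 = 19.967 m.
v² = v₀² − 2a·d = 208.641 − 2 × 3.800 × 19.967 = 56.892 m²/s².
v = √56.892 = 7.543 m/s.

No — it strikes the obstacle at 7.5 m/s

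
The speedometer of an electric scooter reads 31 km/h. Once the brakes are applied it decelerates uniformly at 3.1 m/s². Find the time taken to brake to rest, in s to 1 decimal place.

Braking time ≈ 2.8 s

31 km/h ÷ 3.6 = 8.6111 m/s.
Braking time = v/a = 8.6111 / 3.100 = 2.778 s.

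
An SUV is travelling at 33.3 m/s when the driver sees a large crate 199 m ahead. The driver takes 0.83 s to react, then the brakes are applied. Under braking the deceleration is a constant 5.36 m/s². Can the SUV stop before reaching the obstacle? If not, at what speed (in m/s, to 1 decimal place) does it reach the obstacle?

Yes — it stops about 67.9 m short of the obstacle, so it never reaches it

Reaction distance = 33.3000 × 0.83 = 27.639 m.
Braking distance = v²/(2a) = 1108.890 / 10.720 = 103.441 m.
Total stopping distance = 27.639 + 103.441 = 131.080 m, vs 199 m available — it stops with 199 − 131.080 = 67.920 m to spare.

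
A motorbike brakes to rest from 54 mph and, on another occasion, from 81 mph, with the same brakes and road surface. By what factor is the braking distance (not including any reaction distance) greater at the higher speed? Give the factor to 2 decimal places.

Factor ≈ 2.25

Braking distance d = v²/(2a), so with a fixed, d ∝ v².
Factor = (81/54)² = 1.5000² = 2.2500.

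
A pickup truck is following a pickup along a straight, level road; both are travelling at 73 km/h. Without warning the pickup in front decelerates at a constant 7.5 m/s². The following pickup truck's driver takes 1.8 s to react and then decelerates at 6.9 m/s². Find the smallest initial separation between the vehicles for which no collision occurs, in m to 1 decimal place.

73 km/h ÷ 3.6 = 20.2778 m/s.
Leader travels v²/(2a_L) = 411.189 / 15.000 = 27.413 m before stopping.
Follower covers v·t_r = 20.2778 × 1.8 = 36.500 m while reacting, then v²/(2a_F) = 411.189 / 13.800 = 29.796 m while braking, for a total of 36.500 + 29.796 = 66.296 m.
Since a_F ≤ a_L and the follower starts braking later, the follower is never slower than the leader, so the closest approach is when both have stopped.
Minimum gap = 66.296 − 27.413 = 38.883 m.

Minimum gap ≈ 38.9 m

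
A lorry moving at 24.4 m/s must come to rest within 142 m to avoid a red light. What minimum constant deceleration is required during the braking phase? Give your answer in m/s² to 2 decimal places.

Required deceleration ≈ 2.10 m/s²

v² = 2a·d ⇒ a = v²/(2d) = 24.4000² / (2 × 142.000) = 595.360 / 284.000 = 2.0963 m/s².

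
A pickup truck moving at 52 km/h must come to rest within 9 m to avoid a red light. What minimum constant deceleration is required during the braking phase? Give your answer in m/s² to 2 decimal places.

52 km/h ÷ 3.6 = 14.4444 m/s.
v² = 2a·d ⇒ a = v²/(2d) = 14.4444² / (2 × 9.000) = 208.641 / 18.000 = 11.5912 m/s².

Required deceleration ≈ 11.59 m/s²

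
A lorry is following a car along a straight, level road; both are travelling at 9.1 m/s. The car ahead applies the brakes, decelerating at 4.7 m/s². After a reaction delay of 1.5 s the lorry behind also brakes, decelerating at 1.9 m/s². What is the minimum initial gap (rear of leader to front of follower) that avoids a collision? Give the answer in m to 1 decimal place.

Leader travels v²/(2a_L) = 82.810 / 9.400 = 8.810 m before stopping.
Follower covers v·t_r = 9.1000 × 1.5 = 13.650 m while reacting, then v²/(2a_F) = 82.810 / 3.800 = 21.792 m while braking, for a total of 13.650 + 21.792 = 35.442 m.
Since a_F ≤ a_L and the follower starts braking later, the follower is never slower than the leader, so the closest approach is when both have stopped.
Minimum gap = 35.442 − 8.810 = 26.632 m.

Minimum gap ≈ 26.6 m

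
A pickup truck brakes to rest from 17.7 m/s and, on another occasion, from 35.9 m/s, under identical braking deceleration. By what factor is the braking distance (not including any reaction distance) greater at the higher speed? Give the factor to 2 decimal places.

Factor ≈ 4.11

Braking distance d = v²/(2a), so with a fixed, d ∝ v².
Factor = (35.9/17.7)² = 2.0282² = 4.1136.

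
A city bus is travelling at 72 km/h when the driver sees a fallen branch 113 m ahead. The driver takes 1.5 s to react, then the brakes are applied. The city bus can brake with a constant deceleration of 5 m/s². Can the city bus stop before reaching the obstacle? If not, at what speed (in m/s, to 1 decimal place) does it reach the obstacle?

72 km/h ÷ 3.6 = 20.0000 m/s.
Reaction distance = 20.0000 × 1.5 = 30.000 m.
Braking distance = v²/(2a) = 400.000 / 10.000 = 40.000 m.
Total stopping distance = 30.000 + 40.000 = 70.000 m, vs 113 m available — it stops with 113 − 70.000 = 43.000 m to spare.

Yes — it stops about 43.0 m short of the obstacle, so it never reaches it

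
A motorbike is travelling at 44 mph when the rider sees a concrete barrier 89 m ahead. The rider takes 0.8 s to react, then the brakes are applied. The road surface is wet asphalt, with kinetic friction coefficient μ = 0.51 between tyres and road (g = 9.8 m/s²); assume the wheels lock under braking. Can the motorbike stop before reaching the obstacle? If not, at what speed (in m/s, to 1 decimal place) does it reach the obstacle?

Yes — it stops about 34.6 m short of the obstacle, so it never reaches it

44 mph × 0.44704 = 19.6698 m/s.
a = μg = 0.51 × 9.8 = 4.998 m/s².
Reaction distance = 19.6698 × 0.8 = 15.736 m.
Braking distance = v²/(2a) = 386.901 / 9.996 = 38.706 m.
Total stopping distance = 15.736 + 38.706 = 54.442 m, vs 89 m available — it stops with 89 − 54.442 = 34.558 m to spare.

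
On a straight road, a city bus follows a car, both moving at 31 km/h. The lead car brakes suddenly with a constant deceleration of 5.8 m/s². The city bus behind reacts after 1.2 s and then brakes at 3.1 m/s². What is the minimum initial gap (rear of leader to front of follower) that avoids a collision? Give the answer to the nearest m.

Minimum gap ≈ 16 m

31 km/h ÷ 3.6 = 8.6111 m/s.
Leader travels v²/(2a_L) = 74.151 / 11.600 = 6.392 m before stopping.
Follower covers v·t_r = 8.6111 × 1.2 = 10.333 m while reacting, then v²/(2a_F) = 74.151 / 6.200 = 11.960 m while braking, for a total of 10.333 + 11.960 = 22.293 m.
Since a_F ≤ a_L and the follower starts braking later, the follower is never slower than the leader, so the closest approach is when both have stopped.
Minimum gap = 22.293 − 6.392 = 15.901 m.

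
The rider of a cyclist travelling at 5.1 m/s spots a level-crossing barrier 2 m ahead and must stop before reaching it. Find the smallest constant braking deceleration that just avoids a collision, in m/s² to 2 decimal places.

v² = 2a·d ⇒ a = v²/(2d) = 5.1000² / (2 × 2.000) = 26.010 / 4.000 = 6.5025 m/s².

Required deceleration ≈ 6.50 m/s²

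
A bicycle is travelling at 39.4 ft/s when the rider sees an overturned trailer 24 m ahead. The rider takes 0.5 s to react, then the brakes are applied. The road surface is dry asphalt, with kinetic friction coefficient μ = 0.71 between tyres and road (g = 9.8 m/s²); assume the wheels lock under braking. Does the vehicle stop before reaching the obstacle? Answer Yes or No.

Yes

39.4 ft/s × 0.3048 = 12.0091 m/s.
a = μg = 0.71 × 9.8 = 6.958 m/s².
Reaction distance = 12.0091 × 0.5 = 6.005 m.
Braking distance = v²/(2a) = 144.218 / 13.916 = 10.363 m.
Total stopping distance = 6.005 + 10.363 = 16.368 m, vs 24 m available — it stops with 24 − 16.368 = 7.632 m to spare.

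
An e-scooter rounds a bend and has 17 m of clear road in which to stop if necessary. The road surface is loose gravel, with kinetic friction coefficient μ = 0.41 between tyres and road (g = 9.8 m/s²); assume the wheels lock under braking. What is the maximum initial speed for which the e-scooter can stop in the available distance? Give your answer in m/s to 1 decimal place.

a = μg = 0.41 × 9.8 = 4.018 m/s².
v²/(2a) = d ⇒ v = √(2 × 4.018 × 17) = √136.61 = 11.6880 m/s.

Maximum speed ≈ 11.7 m/s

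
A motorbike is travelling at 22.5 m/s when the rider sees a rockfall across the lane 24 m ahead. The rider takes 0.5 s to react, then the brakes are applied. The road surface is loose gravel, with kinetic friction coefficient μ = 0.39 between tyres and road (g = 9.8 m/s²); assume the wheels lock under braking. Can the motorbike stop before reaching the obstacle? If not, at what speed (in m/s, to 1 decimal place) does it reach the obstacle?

a = μg = 0.39 × 9.8 = 3.822 m/s².
Reaction distance = 22.5000 × 0.5 = 11.250 m.
Braking distance needed to stop: v²/(2a) = 506.250 / 7.644 = 66.228 m, so total needed = 11.250 + 66.228 = 77.478 m > 24 m — it cannot stop.
Distance remaining when braking begins: 24 − 11.250 = 12.750 m.
v² = v₀² − 2a·d = 506.250 − 2 × 3.822 × 12.750 = 408.789 m²/s².
v = √408.789 = 20.219 m/s.

No — it strikes the obstacle at 20.2 m/s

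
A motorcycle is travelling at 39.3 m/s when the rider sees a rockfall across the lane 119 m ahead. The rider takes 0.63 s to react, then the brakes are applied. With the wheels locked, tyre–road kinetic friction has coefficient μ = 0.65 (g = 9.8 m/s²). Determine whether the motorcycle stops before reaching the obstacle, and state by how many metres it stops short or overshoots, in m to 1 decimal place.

No — it overshoots by 27.0 m

a = μg = 0.65 × 9.8 = 6.370 m/s².
Reaction distance = 39.3000 × 0.63 = 24.759 m.
Braking distance = v²/(2a) = 1544.490 / 12.740 = 121.232 m.
Total stopping distance = 24.759 + 121.232 = 145.991 m, vs 119 m available — it cannot stop in time and overshoots by 145.991 − 119 = 26.991 m.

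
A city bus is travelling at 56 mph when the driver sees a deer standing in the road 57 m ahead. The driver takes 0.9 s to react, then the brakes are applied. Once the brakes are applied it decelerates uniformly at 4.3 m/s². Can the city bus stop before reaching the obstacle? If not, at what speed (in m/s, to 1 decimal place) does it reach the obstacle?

56 mph × 0.44704 = 25.0342 m/s.
Reaction distance = 25.0342 × 0.9 = 22.531 m.
Braking distance needed to stop: v²/(2a) = 626.711 / 8.600 = 72.873 m, so total needed = 22.531 + 72.873 = 95.404 m > 57 m — it cannot stop.
Distance remaining when braking begins: 57 − 22.531 = 34.469 m.
v² = v₀² − 2a·d = 626.711 − 2 × 4.300 × 34.469 = 330.278 m²/s².
v = √330.278 = 18.174 m/s.

No — it strikes the obstacle at 18.2 m/s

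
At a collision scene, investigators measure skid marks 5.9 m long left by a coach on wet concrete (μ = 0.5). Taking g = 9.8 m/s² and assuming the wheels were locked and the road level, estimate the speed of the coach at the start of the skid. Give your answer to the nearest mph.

Initial speed ≈ 17 mph

Deceleration a = μg = 0.5 × 9.8 = 4.900 m/s².
v = √(2a·d) = √(2 × 4.900 × 5.9) = √57.820 = 7.6039 m/s.
= 7.6039 ÷ 0.44704 = 17.009 mph.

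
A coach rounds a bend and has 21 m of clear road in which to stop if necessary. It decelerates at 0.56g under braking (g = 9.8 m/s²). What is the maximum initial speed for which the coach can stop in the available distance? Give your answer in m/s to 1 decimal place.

a = 0.56 × 9.8 = 5.488 m/s².
v²/(2a) = d ⇒ v = √(2 × 5.488 × 21) = √230.50 = 15.1822 m/s.

Maximum speed ≈ 15.2 m/s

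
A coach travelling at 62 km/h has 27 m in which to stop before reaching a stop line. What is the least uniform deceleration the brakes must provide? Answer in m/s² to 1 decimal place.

Required deceleration ≈ 5.5 m/s²

62 km/h ÷ 3.6 = 17.2222 m/s.
v² = 2a·d ⇒ a = v²/(2d) = 17.2222² / (2 × 27.000) = 296.604 / 54.000 = 5.4927 m/s².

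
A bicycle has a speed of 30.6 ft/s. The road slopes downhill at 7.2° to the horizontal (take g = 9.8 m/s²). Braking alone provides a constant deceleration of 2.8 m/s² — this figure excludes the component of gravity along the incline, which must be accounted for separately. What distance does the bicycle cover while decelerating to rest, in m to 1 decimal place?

Braking distance ≈ 27.7 m

30.6 ft/s × 0.3048 = 9.3269 m/s.
Gravity along the downhill slope reduces the braking deceleration: a_eff = 2.800 − 9.8·sin 7.2° = 2.800 − 1.228 = 1.572 m/s².
Braking distance = v²/(2a) = 9.3269² / (2 × 1.572) = 86.991 / 3.144 = 27.669 m.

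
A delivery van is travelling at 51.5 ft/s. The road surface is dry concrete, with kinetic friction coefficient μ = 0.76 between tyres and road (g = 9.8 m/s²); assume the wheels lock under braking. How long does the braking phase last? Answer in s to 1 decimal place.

51.5 ft/s × 0.3048 = 15.6972 m/s.
a = μg = 0.76 × 9.8 = 7.448 m/s².
Braking time = v/a = 15.6972 / 7.448 = 2.108 s.

Braking time ≈ 2.1 s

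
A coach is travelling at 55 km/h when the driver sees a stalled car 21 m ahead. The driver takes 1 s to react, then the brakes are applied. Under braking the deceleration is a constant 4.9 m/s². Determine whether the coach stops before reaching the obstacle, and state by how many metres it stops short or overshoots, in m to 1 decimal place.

No — it overshoots by 18.1 m

55 km/h ÷ 3.6 = 15.2778 m/s.
Reaction distance = 15.2778 × 1 = 15.278 m.
Braking distance = v²/(2a) = 233.411 / 9.800 = 23.817 m.
Total stopping distance = 15.278 + 23.817 = 39.095 m, vs 21 m available — it cannot stop in time and overshoots by 39.095 − 21 = 18.095 m.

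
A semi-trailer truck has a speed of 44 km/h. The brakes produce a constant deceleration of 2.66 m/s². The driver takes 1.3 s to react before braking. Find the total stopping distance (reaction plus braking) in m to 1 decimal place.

44 km/h ÷ 3.6 = 12.2222 m/s.
Reaction distance = v·t_r = 12.2222 × 1.3 = 15.889 m.
Braking distance = v²/(2a) = 12.2222² / (2 × 2.660) = 149.382 / 5.320 = 28.079 m.
Total = 15.889 + 28.079 = 43.968 m.

Total stopping distance ≈ 44.0 m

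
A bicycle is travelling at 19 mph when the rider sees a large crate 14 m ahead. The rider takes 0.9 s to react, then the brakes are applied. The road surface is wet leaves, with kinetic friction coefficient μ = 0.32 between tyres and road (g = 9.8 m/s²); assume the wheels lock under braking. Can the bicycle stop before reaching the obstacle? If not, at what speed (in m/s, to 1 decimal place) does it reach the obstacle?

19 mph × 0.44704 = 8.4938 m/s.
a = μg = 0.32 × 9.8 = 3.136 m/s².
Reaction distance = 8.4938 × 0.9 = 7.644 m.
Braking distance needed to stop: v²/(2a) = 72.145 / 6.272 = 11.503 m, so total needed = 7.644 + 11.503 = 19.147 m > 14 m — it cannot stop.
Distance remaining when braking begins: 14 − 7.644 = 6.356 m.
v² = v₀² − 2a·d = 72.145 − 2 × 3.136 × 6.356 = 32.280 m²/s².
v = √32.280 = 5.682 m/s.

No — it strikes the obstacle at 5.7 m/s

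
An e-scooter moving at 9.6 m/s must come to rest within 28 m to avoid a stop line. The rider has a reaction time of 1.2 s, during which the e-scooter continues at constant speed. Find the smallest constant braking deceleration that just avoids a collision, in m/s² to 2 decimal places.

Required deceleration ≈ 2.80 m/s²

Distance covered during reaction = 9.6000 × 1.2 = 11.520 m.
Distance available for braking: 28 − 11.520 = 16.480 m.
v² = 2a·d ⇒ a = v²/(2d) = 9.6000² / (2 × 16.480) = 92.160 / 32.960 = 2.7961 m/s².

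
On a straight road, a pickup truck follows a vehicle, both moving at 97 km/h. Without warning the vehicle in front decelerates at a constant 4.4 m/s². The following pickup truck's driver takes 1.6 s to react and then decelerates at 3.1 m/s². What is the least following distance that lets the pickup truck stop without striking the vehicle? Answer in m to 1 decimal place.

97 km/h ÷ 3.6 = 26.9444 m/s.
Leader travels v²/(2a_L) = 726.001 / 8.800 = 82.500 m before stopping.
Follower covers v·t_r = 26.9444 × 1.6 = 43.111 m while reacting, then v²/(2a_F) = 726.001 / 6.200 = 117.097 m while braking, for a total of 43.111 + 117.097 = 160.208 m.
Since a_F ≤ a_L and the follower starts braking later, the follower is never slower than the leader, so the closest approach is when both have stopped.
Minimum gap = 160.208 − 82.500 = 77.708 m.

Minimum gap ≈ 77.7 m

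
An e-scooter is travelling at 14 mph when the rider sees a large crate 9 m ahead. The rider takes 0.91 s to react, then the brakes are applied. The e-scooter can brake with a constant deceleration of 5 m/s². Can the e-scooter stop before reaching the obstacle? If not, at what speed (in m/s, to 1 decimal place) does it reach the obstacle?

14 mph × 0.44704 = 6.2586 m/s.
Reaction distance = 6.2586 × 0.91 = 5.695 m.
Braking distance needed to stop: v²/(2a) = 39.170 / 10.000 = 3.917 m, so total needed = 5.695 + 3.917 = 9.612 m > 9 m — it cannot stop.
Distance remaining when braking begins: 9 − 5.695 = 3.305 m.
v² = v₀² − 2a·d = 39.170 − 2 × 5.000 × 3.305 = 6.120 m²/s².
v = √6.120 = 2.474 m/s.

No — it strikes the obstacle at 2.5 m/s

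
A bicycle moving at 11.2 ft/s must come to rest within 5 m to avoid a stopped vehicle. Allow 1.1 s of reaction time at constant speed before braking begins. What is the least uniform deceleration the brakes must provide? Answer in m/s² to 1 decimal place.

11.2 ft/s × 0.3048 = 3.4138 m/s.
Distance covered during reaction = 3.4138 × 1.1 = 3.755 m.
Distance available for braking: 5 − 3.755 = 1.245 m.
v² = 2a·d ⇒ a = v²/(2d) = 3.4138² / (2 × 1.245) = 11.654 / 2.490 = 4.6803 m/s².

Required deceleration ≈ 4.7 m/s²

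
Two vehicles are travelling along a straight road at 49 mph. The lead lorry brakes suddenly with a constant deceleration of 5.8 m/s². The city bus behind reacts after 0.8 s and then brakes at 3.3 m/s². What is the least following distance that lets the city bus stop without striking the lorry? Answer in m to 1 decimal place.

49 mph × 0.44704 = 21.9050 m/s.
Leader travels v²/(2a_L) = 479.829 / 11.600 = 41.365 m before stopping.
Follower covers v·t_r = 21.9050 × 0.8 = 17.524 m while reacting, then v²/(2a_F) = 479.829 / 6.600 = 72.701 m while braking, for a total of 17.524 + 72.701 = 90.225 m.
Since a_F ≤ a_L and the follower starts braking later, the follower is never slower than the leader, so the closest approach is when both have stopped.
Minimum gap = 90.225 − 41.365 = 48.860 m.

Minimum gap ≈ 48.9 m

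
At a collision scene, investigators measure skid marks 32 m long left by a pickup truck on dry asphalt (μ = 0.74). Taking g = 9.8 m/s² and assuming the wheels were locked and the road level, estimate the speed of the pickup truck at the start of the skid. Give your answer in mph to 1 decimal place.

Initial speed ≈ 48.2 mph

Deceleration a = μg = 0.74 × 9.8 = 7.252 m/s².
v = √(2a·d) = √(2 × 7.252 × 32) = √464.128 = 21.5436 m/s.
= 21.5436 ÷ 0.44704 = 48.192 mph.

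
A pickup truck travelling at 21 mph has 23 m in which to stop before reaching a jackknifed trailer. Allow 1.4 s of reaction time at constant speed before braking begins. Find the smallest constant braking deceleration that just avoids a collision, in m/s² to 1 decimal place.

21 mph × 0.44704 = 9.3878 m/s.
Distance covered during reaction = 9.3878 × 1.4 = 13.143 m.
Distance available for braking: 23 − 13.143 = 9.857 m.
v² = 2a·d ⇒ a = v²/(2d) = 9.3878² / (2 × 9.857) = 88.131 / 19.714 = 4.4705 m/s².

Required deceleration ≈ 4.5 m/s²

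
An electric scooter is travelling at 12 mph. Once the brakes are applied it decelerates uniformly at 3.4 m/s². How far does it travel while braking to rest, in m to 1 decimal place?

Braking distance ≈ 4.2 m

12 mph × 0.44704 = 5.3645 m/s.
Braking distance = v²/(2a) = 5.3645² / (2 × 3.400) = 28.778 / 6.800 = 4.232 m.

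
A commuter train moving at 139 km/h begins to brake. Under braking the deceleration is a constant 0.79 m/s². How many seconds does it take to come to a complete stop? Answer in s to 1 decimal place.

Braking time ≈ 48.9 s

139 km/h ÷ 3.6 = 38.6111 m/s.
Braking time = v/a = 38.6111 / 0.790 = 48.875 s.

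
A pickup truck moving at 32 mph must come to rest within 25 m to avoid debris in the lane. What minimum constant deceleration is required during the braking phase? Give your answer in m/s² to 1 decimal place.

Required deceleration ≈ 4.1 m/s²

32 mph × 0.44704 = 14.3053 m/s.
v² = 2a·d ⇒ a = v²/(2d) = 14.3053² / (2 × 25.000) = 204.642 / 50.000 = 4.0928 m/s².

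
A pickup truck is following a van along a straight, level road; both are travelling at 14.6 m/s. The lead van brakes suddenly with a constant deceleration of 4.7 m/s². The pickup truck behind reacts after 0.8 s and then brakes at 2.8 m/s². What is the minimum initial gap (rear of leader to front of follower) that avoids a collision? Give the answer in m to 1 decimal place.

Leader travels v²/(2a_L) = 213.160 / 9.400 = 22.677 m before stopping.
Follower covers v·t_r = 14.6000 × 0.8 = 11.680 m while reacting, then v²/(2a_F) = 213.160 / 5.600 = 38.064 m while braking, for a total of 11.680 + 38.064 = 49.744 m.
Since a_F ≤ a_L and the follower starts braking later, the follower is never slower than the leader, so the closest approach is when both have stopped.
Minimum gap = 49.744 − 22.677 = 27.067 m.

Minimum gap ≈ 27.1 m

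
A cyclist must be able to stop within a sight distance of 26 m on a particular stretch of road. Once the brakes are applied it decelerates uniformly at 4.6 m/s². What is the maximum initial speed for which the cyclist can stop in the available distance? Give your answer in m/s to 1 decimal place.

v²/(2a) = d ⇒ v = √(2 × 4.600 × 26) = √239.20 = 15.4661 m/s.

Maximum speed ≈ 15.5 m/s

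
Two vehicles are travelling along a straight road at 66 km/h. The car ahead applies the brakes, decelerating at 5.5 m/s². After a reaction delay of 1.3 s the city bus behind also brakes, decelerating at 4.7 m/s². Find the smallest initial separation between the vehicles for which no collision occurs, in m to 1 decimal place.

66 km/h ÷ 3.6 = 18.3333 m/s.
Leader travels v²/(2a_L) = 336.110 / 11.000 = 30.555 m before stopping.
Follower covers v·t_r = 18.3333 × 1.3 = 23.833 m while reacting, then v²/(2a_F) = 336.110 / 9.400 = 35.756 m while braking, for a total of 23.833 + 35.756 = 59.589 m.
Since a_F ≤ a_L and the follower starts braking later, the follower is never slower than the leader, so the closest approach is when both have stopped.
Minimum gap = 59.589 − 30.555 = 29.034 m.

Minimum gap ≈ 29.0 m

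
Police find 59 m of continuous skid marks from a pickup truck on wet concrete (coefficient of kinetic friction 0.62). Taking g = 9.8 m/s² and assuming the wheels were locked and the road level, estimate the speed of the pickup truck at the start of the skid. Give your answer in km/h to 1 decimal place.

Initial speed ≈ 96.4 km/h

Deceleration a = μg = 0.62 × 9.8 = 6.076 m/s².
v = √(2a·d) = √(2 × 6.076 × 59) = √716.968 = 26.7763 m/s.
= 26.7763 × 3.6 = 96.395 km/h.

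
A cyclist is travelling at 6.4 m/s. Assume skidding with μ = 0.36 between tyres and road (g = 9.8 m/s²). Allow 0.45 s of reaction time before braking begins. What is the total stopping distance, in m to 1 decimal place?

a = μg = 0.36 × 9.8 = 3.528 m/s².
Reaction distance = v·t_r = 6.4000 × 0.45 = 2.880 m.
Braking distance = v²/(2a) = 6.4000² / (2 × 3.528) = 40.960 / 7.056 = 5.805 m.
Total = 2.880 + 5.805 = 8.685 m.

Total stopping distance ≈ 8.7 m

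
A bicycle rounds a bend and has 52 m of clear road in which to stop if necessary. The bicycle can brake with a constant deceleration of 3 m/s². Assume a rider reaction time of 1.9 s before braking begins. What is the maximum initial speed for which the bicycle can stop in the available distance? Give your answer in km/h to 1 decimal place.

Maximum speed ≈ 46.3 km/h

Stopping distance: v·t_r + v²/(2a) = 52 with t_r = 1.9 s and a = 3.000 m/s².
So v² + 11.400 v − 312.00 = 0.
Positive root: v = −a·t_r + √((a·t_r)² + 2a·d) = −5.700 + √(32.490 + 312.00) = 12.8604 m/s.
12.8604 m/s × 3.6 = 46.297 km/h.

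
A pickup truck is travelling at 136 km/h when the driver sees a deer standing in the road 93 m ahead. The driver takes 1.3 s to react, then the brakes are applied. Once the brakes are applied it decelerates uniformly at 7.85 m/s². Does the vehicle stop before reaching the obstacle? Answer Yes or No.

No

136 km/h ÷ 3.6 = 37.7778 m/s.
Reaction distance = 37.7778 × 1.3 = 49.111 m.
Braking distance = v²/(2a) = 1427.162 / 15.700 = 90.902 m.
Total stopping distance = 49.111 + 90.902 = 140.013 m, vs 93 m available — it cannot stop in time and overshoots by 140.013 − 93 = 47.013 m.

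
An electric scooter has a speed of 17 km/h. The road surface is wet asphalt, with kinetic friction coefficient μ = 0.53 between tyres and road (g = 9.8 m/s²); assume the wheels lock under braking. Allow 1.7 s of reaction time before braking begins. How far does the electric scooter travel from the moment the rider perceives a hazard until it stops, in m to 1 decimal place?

Total stopping distance ≈ 10.2 m

17 km/h ÷ 3.6 = 4.7222 m/s.
a = μg = 0.53 × 9.8 = 5.194 m/s².
Reaction distance = v·t_r = 4.7222 × 1.7 = 8.028 m.
Braking distance = v²/(2a) = 4.7222² / (2 × 5.194) = 22.299 / 10.388 = 2.147 m.
Total = 8.028 + 2.147 = 10.175 m.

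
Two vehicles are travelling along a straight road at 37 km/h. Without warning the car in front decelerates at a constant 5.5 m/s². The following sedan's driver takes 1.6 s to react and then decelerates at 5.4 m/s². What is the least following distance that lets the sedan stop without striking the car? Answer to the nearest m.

Minimum gap ≈ 17 m

37 km/h ÷ 3.6 = 10.2778 m/s.
Leader travels v²/(2a_L) = 105.633 / 11.000 = 9.603 m before stopping.
Follower covers v·t_r = 10.2778 × 1.6 = 16.444 m while reacting, then v²/(2a_F) = 105.633 / 10.800 = 9.781 m while braking, for a total of 16.444 + 9.781 = 26.225 m.
Since a_F ≤ a_L and the follower starts braking later, the follower is never slower than the leader, so the closest approach is when both have stopped.
Minimum gap = 26.225 − 9.603 = 16.622 m.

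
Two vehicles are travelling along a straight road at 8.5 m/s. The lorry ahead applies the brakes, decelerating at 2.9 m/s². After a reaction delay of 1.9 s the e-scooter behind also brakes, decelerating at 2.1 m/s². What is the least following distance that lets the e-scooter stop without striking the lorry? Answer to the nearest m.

Leader travels v²/(2a_L) = 72.250 / 5.800 = 12.457 m before stopping.
Follower covers v·t_r = 8.5000 × 1.9 = 16.150 m while reacting, then v²/(2a_F) = 72.250 / 4.200 = 17.202 m while braking, for a total of 16.150 + 17.202 = 33.352 m.
Since a_F ≤ a_L and the follower starts braking later, the follower is never slower than the leader, so the closest approach is when both have stopped.
Minimum gap = 33.352 − 12.457 = 20.895 m.

Minimum gap ≈ 21 m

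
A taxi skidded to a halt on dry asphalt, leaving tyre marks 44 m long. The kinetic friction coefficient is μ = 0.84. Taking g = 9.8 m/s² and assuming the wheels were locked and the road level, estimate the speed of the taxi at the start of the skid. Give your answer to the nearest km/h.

Initial speed ≈ 97 km/h

Deceleration a = μg = 0.84 × 9.8 = 8.232 m/s².
v = √(2a·d) = √(2 × 8.232 × 44) = √724.416 = 26.9150 m/s.
= 26.9150 × 3.6 = 96.894 km/h.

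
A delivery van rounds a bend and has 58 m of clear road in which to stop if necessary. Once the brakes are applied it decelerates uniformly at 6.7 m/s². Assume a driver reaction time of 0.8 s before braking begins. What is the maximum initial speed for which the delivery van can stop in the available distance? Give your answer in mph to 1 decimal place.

Stopping distance: v·t_r + v²/(2a) = 58 with t_r = 0.8 s and a = 6.700 m/s².
So v² + 10.720 v − 777.20 = 0.
Positive root: v = −a·t_r + √((a·t_r)² + 2a·d) = −5.360 + √(28.730 + 777.20) = 23.0289 m/s.
23.0289 m/s ÷ 0.44704 = 51.514 mph.

Maximum speed ≈ 51.5 mph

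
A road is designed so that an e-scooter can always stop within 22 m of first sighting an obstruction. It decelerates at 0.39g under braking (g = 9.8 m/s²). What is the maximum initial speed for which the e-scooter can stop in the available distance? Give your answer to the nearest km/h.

a = 0.39 × 9.8 = 3.822 m/s².
v²/(2a) = d ⇒ v = √(2 × 3.822 × 22) = √168.17 = 12.9680 m/s.
12.9680 m/s × 3.6 = 46.685 km/h.

Maximum speed ≈ 47 km/h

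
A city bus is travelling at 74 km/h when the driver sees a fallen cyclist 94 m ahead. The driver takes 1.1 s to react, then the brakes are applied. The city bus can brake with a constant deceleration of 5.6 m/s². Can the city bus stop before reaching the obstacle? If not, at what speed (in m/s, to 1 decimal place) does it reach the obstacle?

Yes — it stops about 33.7 m short of the obstacle, so it never reaches it

74 km/h ÷ 3.6 = 20.5556 m/s.
Reaction distance = 20.5556 × 1.1 = 22.611 m.
Braking distance = v²/(2a) = 422.533 / 11.200 = 37.726 m.
Total stopping distance = 22.611 + 37.726 = 60.337 m, vs 94 m available — it stops with 94 − 60.337 = 33.663 m to spare.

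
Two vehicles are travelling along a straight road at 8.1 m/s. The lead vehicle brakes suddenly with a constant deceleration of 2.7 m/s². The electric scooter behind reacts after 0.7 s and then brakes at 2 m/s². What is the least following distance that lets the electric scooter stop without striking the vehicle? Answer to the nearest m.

Minimum gap ≈ 10 m

Leader travels v²/(2a_L) = 65.610 / 5.400 = 12.150 m before stopping.
Follower covers v·t_r = 8.1000 × 0.7 = 5.670 m while reacting, then v²/(2a_F) = 65.610 / 4.000 = 16.402 m while braking, for a total of 5.670 + 16.402 = 22.072 m.
Since a_F ≤ a_L and the follower starts braking later, the follower is never slower than the leader, so the closest approach is when both have stopped.
Minimum gap = 22.072 − 12.150 = 9.922 m.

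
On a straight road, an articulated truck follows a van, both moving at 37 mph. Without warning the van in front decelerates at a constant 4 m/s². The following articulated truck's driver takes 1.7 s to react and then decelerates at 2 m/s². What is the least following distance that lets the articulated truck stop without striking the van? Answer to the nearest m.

37 mph × 0.44704 = 16.5405 m/s.
Leader travels v²/(2a_L) = 273.588 / 8.000 = 34.199 m before stopping.
Follower covers v·t_r = 16.5405 × 1.7 = 28.119 m while reacting, then v²/(2a_F) = 273.588 / 4.000 = 68.397 m while braking, for a total of 28.119 + 68.397 = 96.516 m.
Since a_F ≤ a_L and the follower starts braking later, the follower is never slower than the leader, so the closest approach is when both have stopped.
Minimum gap = 96.516 − 34.199 = 62.317 m.

Minimum gap ≈ 62 m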